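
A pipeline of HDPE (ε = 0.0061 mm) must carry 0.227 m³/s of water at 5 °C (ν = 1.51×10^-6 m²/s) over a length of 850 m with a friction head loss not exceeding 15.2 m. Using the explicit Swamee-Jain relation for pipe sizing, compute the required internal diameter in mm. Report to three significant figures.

Swamee-Jain (Type III): D = 0.66·[ε^1.25·(LQ²/(gh_f))^4.75 + ν·Q^9.4·(L/(gh_f))^5.2]^0.04
LQ²/(gh_f) = 0.2937; L/(gh_f) = 5.700
Term 1 = ε^1.25·(…)^4.75 = 9.00×10^-10; Term 2 = ν·Q^9.4·(…)^5.2 = 1.14×10^-8
D = 0.66·(9.00×10^-10 + 1.14×10^-8)^0.04 = 0.3185 m = 319 mm
Check: V = 2.85 m/s, Re = 6.01×10^5, f = 0.01301, h_f = 14.4 m ≈ 15.2 m ✓

D ≈ 319 mm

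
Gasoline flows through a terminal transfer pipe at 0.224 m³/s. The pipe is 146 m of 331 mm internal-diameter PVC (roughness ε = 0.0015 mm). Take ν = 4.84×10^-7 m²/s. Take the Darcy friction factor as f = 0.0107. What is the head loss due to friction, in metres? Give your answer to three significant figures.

V = 4Q/(πD²) = 4·0.224/(π·0.331²) = 2.603 m/s
h_f = f(L/D)V²/(2g) = 0.01070·(146/0.331)·2.603²/(2·9.81) = 1.630 m

h_f ≈ 1.63 m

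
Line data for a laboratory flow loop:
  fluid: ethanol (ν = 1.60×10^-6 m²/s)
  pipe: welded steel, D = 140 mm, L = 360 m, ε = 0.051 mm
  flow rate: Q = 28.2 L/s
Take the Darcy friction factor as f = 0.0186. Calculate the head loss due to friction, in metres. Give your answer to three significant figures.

h_f ≈ 8.18 m

V = 4Q/(πD²) = 4·0.0282/(π·0.140²) = 1.832 m/s
h_f = f(L/D)V²/(2g) = 0.01860·(360/0.140)·1.832²/(2·9.81) = 8.181 m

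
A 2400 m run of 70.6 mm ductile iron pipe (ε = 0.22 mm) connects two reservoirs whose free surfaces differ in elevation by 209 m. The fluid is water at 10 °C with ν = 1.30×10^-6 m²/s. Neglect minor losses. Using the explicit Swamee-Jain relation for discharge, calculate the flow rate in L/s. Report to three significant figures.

Q ≈ 8.19 L/s

Swamee-Jain (Type II): Q = -0.965·√(gD⁵h_f/L)·ln[ε/(3.7D) + √(3.17ν²L/(gD³h_f))]
√(gD⁵h_f/L) = √(9.81·0.0706⁵·209/2400) = 0.001224
ε/(3.7D) = 8.42×10^-4; √(3.17ν²L/(gD³h_f)) = 1.33×10^-4
Q = -0.965·0.001224·ln(9.757×10^-4) = 0.008189 m³/s
Check: V = 2.09 m/s, Re = 1.14×10^5, f = 0.02781, h_f = 211 m ≈ 209 m ✓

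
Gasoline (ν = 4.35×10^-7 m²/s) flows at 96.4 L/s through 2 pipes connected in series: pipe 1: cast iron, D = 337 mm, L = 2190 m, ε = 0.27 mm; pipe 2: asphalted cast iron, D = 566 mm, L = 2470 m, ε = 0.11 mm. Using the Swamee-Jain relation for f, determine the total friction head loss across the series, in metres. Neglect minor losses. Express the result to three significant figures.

H ≈ 7.91 m

Pipe 1: V = 1.081 m/s, Re = 8.37×10^5, ε/D = 8.01×10^-4, f = 0.01914, h_1 = f(L/D)V²/2g = 7.406 m
Pipe 2: V = 0.3831 m/s, Re = 4.99×10^5, ε/D = 1.94×10^-4, f = 0.01546, h_2 = f(L/D)V²/2g = 0.5049 m
Series → Q common, losses add: H = Σh = 7.911 m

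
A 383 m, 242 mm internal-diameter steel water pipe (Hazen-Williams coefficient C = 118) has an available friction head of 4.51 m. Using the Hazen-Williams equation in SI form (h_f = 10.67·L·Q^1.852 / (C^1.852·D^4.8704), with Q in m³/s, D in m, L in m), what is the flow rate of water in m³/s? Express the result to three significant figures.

Q ≈ 0.0716 m³/s

Rearranging: Q = [h_f·C^1.852·D^4.8704 / (10.67·L)]^(1/1.852)
Q = [4.51·118^1.852·0.242^4.8704 / (10.67·383)]^0.540 = 0.07156 m³/s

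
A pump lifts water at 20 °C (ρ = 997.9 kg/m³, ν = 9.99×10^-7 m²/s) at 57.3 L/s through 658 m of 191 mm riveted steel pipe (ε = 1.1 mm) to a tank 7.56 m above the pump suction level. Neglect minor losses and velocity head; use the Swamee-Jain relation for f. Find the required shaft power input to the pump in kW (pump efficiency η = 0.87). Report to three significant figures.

P_shaft ≈ 19.4 kW

V = 4Q/(πD²) = 2.000 m/s; Re = 3.82×10^5; ε/D = 0.00576; f = 0.03205
h_f = f(L/D)V²/2g = 22.51 m
Total head H = z + h_f = 7.56 + 22.51 = 30.07 m
P_hyd = ρgQH = 997.9·9.81·0.0573·30.07 = 16.87 kW
P_shaft = P_hyd/η = 16.87/0.87 = 19.39 kW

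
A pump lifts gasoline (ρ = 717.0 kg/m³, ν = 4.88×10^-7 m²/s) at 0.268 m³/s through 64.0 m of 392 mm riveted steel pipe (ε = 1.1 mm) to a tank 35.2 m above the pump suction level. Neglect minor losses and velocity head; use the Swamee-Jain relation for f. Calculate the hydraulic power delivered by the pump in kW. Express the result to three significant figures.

P_hyd ≈ 68.4 kW

V = 4Q/(πD²) = 2.221 m/s; Re = 1.78×10^6; ε/D = 0.00281; f = 0.02581
h_f = f(L/D)V²/2g = 1.059 m
Total head H = z + h_f = 35.2 + 1.059 = 36.26 m
P_hyd = ρgQH = 717.0·9.81·0.268·36.26 = 68.35 kW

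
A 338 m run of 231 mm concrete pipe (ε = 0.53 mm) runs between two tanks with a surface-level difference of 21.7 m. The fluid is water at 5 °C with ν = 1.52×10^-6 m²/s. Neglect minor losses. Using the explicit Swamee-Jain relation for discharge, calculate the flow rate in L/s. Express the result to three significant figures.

Swamee-Jain (Type II): Q = -0.965·√(gD⁵h_f/L)·ln[ε/(3.7D) + √(3.17ν²L/(gD³h_f))]
√(gD⁵h_f/L) = √(9.81·0.231⁵·21.7/338) = 0.02035
ε/(3.7D) = 6.20×10^-4; √(3.17ν²L/(gD³h_f)) = 3.07×10^-5
Q = -0.965·0.02035·ln(6.508×10^-4) = 0.1441 m³/s
Check: V = 3.44 m/s, Re = 5.23×10^5, f = 0.02473, h_f = 21.8 m ≈ 21.7 m ✓

Q ≈ 144 L/s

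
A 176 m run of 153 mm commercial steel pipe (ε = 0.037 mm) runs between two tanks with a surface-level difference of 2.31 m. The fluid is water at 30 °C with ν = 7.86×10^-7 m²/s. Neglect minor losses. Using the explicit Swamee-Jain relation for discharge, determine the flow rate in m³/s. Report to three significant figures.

Swamee-Jain (Type II): Q = -0.965·√(gD⁵h_f/L)·ln[ε/(3.7D) + √(3.17ν²L/(gD³h_f))]
√(gD⁵h_f/L) = √(9.81·0.153⁵·2.31/176) = 0.003286
ε/(3.7D) = 6.54×10^-5; √(3.17ν²L/(gD³h_f)) = 6.52×10^-5
Q = -0.965·0.003286·ln(1.305×10^-4) = 0.02836 m³/s
Check: V = 1.54 m/s, Re = 3.00×10^5, f = 0.01664, h_f = 2.32 m ≈ 2.31 m ✓

Q ≈ 0.0284 m³/s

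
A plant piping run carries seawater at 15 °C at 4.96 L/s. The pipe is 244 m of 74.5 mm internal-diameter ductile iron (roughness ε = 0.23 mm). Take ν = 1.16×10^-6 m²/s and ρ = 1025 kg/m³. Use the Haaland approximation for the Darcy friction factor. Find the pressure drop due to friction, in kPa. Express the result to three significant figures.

Δp ≈ 60.8 kPa

V = 4Q/(πD²) = 4·0.00496/(π·0.0745²) = 1.138 m/s
Re = VD/ν = 1.138·0.0745/1.16×10^-6 = 7.31×10^4 → turbulent
ε/D = 0.23/74.5 = 0.00309
Haaland: f = 0.02798
h_f = f(L/D)V²/(2g) = 0.02798·(244/0.0745)·1.138²/(2·9.81) = 6.046 m
Δp = ρg·h_f = 1025·9.81·6.046 = 60.80 kPa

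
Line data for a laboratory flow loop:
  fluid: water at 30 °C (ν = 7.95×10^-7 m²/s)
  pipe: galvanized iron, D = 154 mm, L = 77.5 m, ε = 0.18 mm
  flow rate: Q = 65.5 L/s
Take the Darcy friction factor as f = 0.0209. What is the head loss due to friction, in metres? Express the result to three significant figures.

h_f ≈ 6.63 m

V = 4Q/(πD²) = 4·0.0655/(π·0.154²) = 3.516 m/s
h_f = f(L/D)V²/(2g) = 0.02090·(77.5/0.154)·3.516²/(2·9.81) = 6.629 m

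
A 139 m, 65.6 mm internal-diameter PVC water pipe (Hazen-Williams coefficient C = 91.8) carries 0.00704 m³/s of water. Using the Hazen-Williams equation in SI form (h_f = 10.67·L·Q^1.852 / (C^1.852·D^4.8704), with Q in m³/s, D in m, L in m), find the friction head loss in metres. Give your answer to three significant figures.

h_f ≈ 20.5 m

h_f = 10.67·139·0.00704^1.852 / (91.8^1.852·0.0656^4.8704) = 20.50 m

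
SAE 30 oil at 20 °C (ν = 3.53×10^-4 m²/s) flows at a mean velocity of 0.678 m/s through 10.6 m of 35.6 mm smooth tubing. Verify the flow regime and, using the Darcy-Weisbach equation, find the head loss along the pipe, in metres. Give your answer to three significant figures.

h_f ≈ 6.53 m

Re = VD/ν = 0.678·0.03560/3.53×10^-4 = 68.4 → laminar (Re < 2300)
f = 64/Re = 0.9360
h_f = f(L/D)V²/(2g) = 0.9360·(10.6/0.03560)·0.678²/(2·9.81) = 6.530 m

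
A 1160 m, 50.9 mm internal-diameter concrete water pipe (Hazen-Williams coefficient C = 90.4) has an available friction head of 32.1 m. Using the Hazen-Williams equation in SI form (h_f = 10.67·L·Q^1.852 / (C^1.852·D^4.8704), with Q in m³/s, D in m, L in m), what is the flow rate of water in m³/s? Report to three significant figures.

Q ≈ 0.00144 m³/s

Rearranging: Q = [h_f·C^1.852·D^4.8704 / (10.67·L)]^(1/1.852)
Q = [32.1·90.4^1.852·0.0509^4.8704 / (10.67·1160)]^0.540 = 0.001441 m³/s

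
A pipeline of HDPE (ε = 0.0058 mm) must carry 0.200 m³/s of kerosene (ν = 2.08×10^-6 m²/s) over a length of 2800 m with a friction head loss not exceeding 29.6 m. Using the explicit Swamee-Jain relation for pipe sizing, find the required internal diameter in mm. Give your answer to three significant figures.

D ≈ 343 mm

Swamee-Jain (Type III): D = 0.66·[ε^1.25·(LQ²/(gh_f))^4.75 + ν·Q^9.4·(L/(gh_f))^5.2]^0.04
LQ²/(gh_f) = 0.3857; L/(gh_f) = 9.643
Term 1 = ε^1.25·(…)^4.75 = 3.08×10^-9; Term 2 = ν·Q^9.4·(…)^5.2 = 7.34×10^-8
D = 0.66·(3.08×10^-9 + 7.34×10^-8)^0.04 = 0.3427 m = 343 mm
Check: V = 2.17 m/s, Re = 3.57×10^5, f = 0.01413, h_f = 27.7 m ≈ 29.6 m ✓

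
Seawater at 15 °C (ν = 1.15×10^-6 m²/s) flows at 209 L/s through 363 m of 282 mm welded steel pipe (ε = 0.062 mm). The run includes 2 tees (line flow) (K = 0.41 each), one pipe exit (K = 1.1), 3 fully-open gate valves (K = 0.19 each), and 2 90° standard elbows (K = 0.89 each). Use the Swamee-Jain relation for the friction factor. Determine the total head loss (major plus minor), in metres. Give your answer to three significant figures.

H_L ≈ 13.6 m

V = 4Q/(πD²) = 3.346 m/s; V²/2g = 0.5707 m
Re = 8.21×10^5, ε/D = 2.20×10^-4 → f = 0.01515 (Swamee-Jain)
Major: h_f = f(L/D)·V²/2g = 0.01515·1287·0.5707 = 11.13 m
Minor: ΣK = 4.27; h_m = ΣK·V²/2g = 2.437 m
Total H_L = 11.13 + 2.437 = 13.57 m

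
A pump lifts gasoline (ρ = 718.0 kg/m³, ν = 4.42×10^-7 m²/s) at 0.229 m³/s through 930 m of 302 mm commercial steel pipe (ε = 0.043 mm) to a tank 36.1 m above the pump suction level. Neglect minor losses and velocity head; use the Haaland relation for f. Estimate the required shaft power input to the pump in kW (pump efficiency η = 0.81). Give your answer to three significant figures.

V = 4Q/(πD²) = 3.197 m/s; Re = 2.18×10^6; ε/D = 1.42×10^-4; f = 0.01338
h_f = f(L/D)V²/2g = 21.46 m
Total head H = z + h_f = 36.1 + 21.46 = 57.56 m
P_hyd = ρgQH = 718.0·9.81·0.229·57.56 = 92.85 kW
P_shaft = P_hyd/η = 92.85/0.81 = 114.6 kW

P_shaft ≈ 115 kW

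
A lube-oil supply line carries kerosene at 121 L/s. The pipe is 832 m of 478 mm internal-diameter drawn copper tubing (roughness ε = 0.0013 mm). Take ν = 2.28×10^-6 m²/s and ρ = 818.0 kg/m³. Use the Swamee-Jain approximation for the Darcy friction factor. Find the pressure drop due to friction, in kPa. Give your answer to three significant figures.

Δp ≈ 5.39 kPa

V = 4Q/(πD²) = 4·0.121/(π·0.478²) = 0.6743 m/s
Re = VD/ν = 0.6743·0.478/2.28×10^-6 = 1.41×10^5 → turbulent
ε/D = 0.0013/478 = 2.72×10^-6
Swamee-Jain: f = 0.01666
h_f = f(L/D)V²/(2g) = 0.01666·(832/0.478)·0.6743²/(2·9.81) = 0.6719 m
Δp = ρg·h_f = 818.0·9.81·0.6719 = 5.392 kPa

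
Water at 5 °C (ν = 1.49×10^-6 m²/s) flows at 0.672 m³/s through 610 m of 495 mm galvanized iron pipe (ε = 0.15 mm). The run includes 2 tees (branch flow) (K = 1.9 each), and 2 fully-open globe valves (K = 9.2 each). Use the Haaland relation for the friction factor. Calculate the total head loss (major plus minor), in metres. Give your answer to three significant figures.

V = 4Q/(πD²) = 3.492 m/s; V²/2g = 0.6215 m
Re = 1.16×10^6, ε/D = 3.03×10^-4 → f = 0.01555 (Haaland)
Major: h_f = f(L/D)·V²/2g = 0.01555·1232·0.6215 = 11.91 m
Minor: ΣK = 22.2; h_m = ΣK·V²/2g = 13.80 m
Total H_L = 11.91 + 13.80 = 25.71 m

H_L ≈ 25.7 m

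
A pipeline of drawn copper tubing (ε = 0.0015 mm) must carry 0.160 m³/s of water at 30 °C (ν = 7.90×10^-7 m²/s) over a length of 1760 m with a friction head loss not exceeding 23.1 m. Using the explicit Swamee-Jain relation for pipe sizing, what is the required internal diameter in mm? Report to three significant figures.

D ≈ 290 mm

Swamee-Jain (Type III): D = 0.66·[ε^1.25·(LQ²/(gh_f))^4.75 + ν·Q^9.4·(L/(gh_f))^5.2]^0.04
LQ²/(gh_f) = 0.1988; L/(gh_f) = 7.767
Term 1 = ε^1.25·(…)^4.75 = 2.44×10^-11; Term 2 = ν·Q^9.4·(…)^5.2 = 1.11×10^-9
D = 0.66·(2.44×10^-11 + 1.11×10^-9)^0.04 = 0.2896 m = 290 mm
Check: V = 2.43 m/s, Re = 8.91×10^5, f = 0.01196, h_f = 21.9 m ≈ 23.1 m ✓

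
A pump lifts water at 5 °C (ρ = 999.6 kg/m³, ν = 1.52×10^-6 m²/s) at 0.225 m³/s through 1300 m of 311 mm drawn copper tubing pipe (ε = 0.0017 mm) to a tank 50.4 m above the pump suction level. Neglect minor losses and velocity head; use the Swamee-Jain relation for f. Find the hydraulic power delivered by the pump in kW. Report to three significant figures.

P_hyd ≈ 164 kW

V = 4Q/(πD²) = 2.962 m/s; Re = 6.06×10^5; ε/D = 5.47×10^-6; f = 0.01275
h_f = f(L/D)V²/2g = 23.83 m
Total head H = z + h_f = 50.4 + 23.83 = 74.23 m
P_hyd = ρgQH = 999.6·9.81·0.225·74.23 = 163.8 kW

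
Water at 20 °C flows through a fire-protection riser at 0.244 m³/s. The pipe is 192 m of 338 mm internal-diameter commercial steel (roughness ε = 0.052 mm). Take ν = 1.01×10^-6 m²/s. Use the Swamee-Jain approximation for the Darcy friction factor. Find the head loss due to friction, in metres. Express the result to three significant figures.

V = 4Q/(πD²) = 4·0.244/(π·0.338²) = 2.719 m/s
Re = VD/ν = 2.719·0.338/1.01×10^-6 = 9.10×10^5 → turbulent
ε/D = 0.052/338 = 1.54×10^-4
Swamee-Jain: f = 0.01433
h_f = f(L/D)V²/(2g) = 0.01433·(192/0.338)·2.719²/(2·9.81) = 3.067 m

h_f ≈ 3.07 m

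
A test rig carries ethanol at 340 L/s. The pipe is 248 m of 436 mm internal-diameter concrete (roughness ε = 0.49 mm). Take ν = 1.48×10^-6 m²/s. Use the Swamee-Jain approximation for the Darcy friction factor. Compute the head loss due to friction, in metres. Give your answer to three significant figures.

h_f ≈ 3.12 m

V = 4Q/(πD²) = 4·0.340/(π·0.436²) = 2.277 m/s
Re = VD/ν = 2.277·0.436/1.48×10^-6 = 6.71×10^5 → turbulent
ε/D = 0.49/436 = 0.00112
Swamee-Jain: f = 0.02073
h_f = f(L/D)V²/(2g) = 0.02073·(248/0.436)·2.277²/(2·9.81) = 3.116 m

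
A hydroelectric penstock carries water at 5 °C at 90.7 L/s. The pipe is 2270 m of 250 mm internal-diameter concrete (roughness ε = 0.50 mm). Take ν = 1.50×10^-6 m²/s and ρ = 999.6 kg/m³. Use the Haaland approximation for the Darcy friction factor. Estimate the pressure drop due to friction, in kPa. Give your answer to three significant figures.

V = 4Q/(πD²) = 4·0.0907/(π·0.250²) = 1.848 m/s
Re = VD/ν = 1.848·0.250/1.50×10^-6 = 3.08×10^5 → turbulent
ε/D = 0.50/250 = 0.00200
Haaland: f = 0.02399
h_f = f(L/D)V²/(2g) = 0.02399·(2270/0.250)·1.848²/(2·9.81) = 37.90 m
Δp = ρg·h_f = 999.6·9.81·37.90 = 371.6 kPa

Δp ≈ 372 kPa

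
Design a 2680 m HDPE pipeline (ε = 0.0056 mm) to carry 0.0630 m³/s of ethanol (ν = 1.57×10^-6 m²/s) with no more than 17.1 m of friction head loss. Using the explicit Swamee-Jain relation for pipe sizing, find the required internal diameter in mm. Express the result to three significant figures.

Swamee-Jain (Type III): D = 0.66·[ε^1.25·(LQ²/(gh_f))^4.75 + ν·Q^9.4·(L/(gh_f))^5.2]^0.04
LQ²/(gh_f) = 0.06341; L/(gh_f) = 15.98
Term 1 = ε^1.25·(…)^4.75 = 5.56×10^-13; Term 2 = ν·Q^9.4·(…)^5.2 = 1.47×10^-11
D = 0.66·(5.56×10^-13 + 1.47×10^-11)^0.04 = 0.2437 m = 244 mm
Check: V = 1.35 m/s, Re = 2.10×10^5, f = 0.01561, h_f = 15.9 m ≈ 17.1 m ✓

D ≈ 244 mm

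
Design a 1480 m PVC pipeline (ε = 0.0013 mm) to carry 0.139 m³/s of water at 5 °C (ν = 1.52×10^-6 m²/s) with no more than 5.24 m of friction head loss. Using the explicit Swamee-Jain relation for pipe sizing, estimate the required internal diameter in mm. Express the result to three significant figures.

Swamee-Jain (Type III): D = 0.66·[ε^1.25·(LQ²/(gh_f))^4.75 + ν·Q^9.4·(L/(gh_f))^5.2]^0.04
LQ²/(gh_f) = 0.5563; L/(gh_f) = 28.79
Term 1 = ε^1.25·(…)^4.75 = 2.71×10^-9; Term 2 = ν·Q^9.4·(…)^5.2 = 5.18×10^-7
D = 0.66·(2.71×10^-9 + 5.18×10^-7)^0.04 = 0.3700 m = 370 mm
Check: V = 1.29 m/s, Re = 3.15×10^5, f = 0.01429, h_f = 4.87 m ≈ 5.24 m ✓

D ≈ 370 mm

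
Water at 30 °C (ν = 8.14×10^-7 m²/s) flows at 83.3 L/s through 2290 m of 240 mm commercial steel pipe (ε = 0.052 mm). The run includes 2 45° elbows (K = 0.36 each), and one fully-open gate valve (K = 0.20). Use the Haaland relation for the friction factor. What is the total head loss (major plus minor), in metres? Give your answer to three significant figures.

H_L ≈ 25.5 m

V = 4Q/(πD²) = 1.841 m/s; V²/2g = 0.1728 m
Re = 5.43×10^5, ε/D = 2.17×10^-4 → f = 0.01535 (Haaland)
Major: h_f = f(L/D)·V²/2g = 0.01535·9542·0.1728 = 25.30 m
Minor: ΣK = 0.920; h_m = ΣK·V²/2g = 0.1590 m
Total H_L = 25.30 + 0.1590 = 25.46 m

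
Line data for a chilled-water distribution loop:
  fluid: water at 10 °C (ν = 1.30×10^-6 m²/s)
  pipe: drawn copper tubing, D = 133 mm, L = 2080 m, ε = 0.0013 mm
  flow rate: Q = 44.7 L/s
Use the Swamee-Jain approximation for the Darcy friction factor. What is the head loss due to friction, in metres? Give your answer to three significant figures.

h_f ≈ 118 m

V = 4Q/(πD²) = 4·0.0447/(π·0.133²) = 3.217 m/s
Re = VD/ν = 3.217·0.133/1.30×10^-6 = 3.29×10^5 → turbulent
ε/D = 0.0013/133 = 9.77×10^-6
Swamee-Jain: f = 0.01425
h_f = f(L/D)V²/(2g) = 0.01425·(2080/0.133)·3.217²/(2·9.81) = 117.6 m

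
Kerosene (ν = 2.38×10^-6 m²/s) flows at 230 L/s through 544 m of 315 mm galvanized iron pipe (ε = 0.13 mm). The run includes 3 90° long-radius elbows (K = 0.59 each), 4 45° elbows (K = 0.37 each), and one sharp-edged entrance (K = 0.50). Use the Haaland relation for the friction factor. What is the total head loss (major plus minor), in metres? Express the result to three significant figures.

V = 4Q/(πD²) = 2.951 m/s; V²/2g = 0.4440 m
Re = 3.91×10^5, ε/D = 4.13×10^-4 → f = 0.01724 (Haaland)
Major: h_f = f(L/D)·V²/2g = 0.01724·1727·0.4440 = 13.21 m
Minor: ΣK = 3.75; h_m = ΣK·V²/2g = 1.665 m
Total H_L = 13.21 + 1.665 = 14.88 m

H_L ≈ 14.9 m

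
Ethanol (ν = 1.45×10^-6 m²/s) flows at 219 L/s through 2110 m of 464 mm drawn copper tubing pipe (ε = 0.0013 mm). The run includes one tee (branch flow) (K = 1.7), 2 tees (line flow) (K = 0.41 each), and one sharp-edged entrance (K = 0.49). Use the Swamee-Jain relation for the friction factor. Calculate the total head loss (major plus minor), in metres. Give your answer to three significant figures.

V = 4Q/(πD²) = 1.295 m/s; V²/2g = 0.08549 m
Re = 4.14×10^5, ε/D = 2.80×10^-6 → f = 0.01358 (Swamee-Jain)
Major: h_f = f(L/D)·V²/2g = 0.01358·4547·0.08549 = 5.280 m
Minor: ΣK = 3.01; h_m = ΣK·V²/2g = 0.2573 m
Total H_L = 5.280 + 0.2573 = 5.538 m

H_L ≈ 5.54 m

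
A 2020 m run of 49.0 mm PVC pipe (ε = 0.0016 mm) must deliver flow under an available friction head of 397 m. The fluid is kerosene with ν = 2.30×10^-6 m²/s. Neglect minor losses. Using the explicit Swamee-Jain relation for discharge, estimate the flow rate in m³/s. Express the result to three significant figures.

Q ≈ 0.00582 m³/s

Swamee-Jain (Type II): Q = -0.965·√(gD⁵h_f/L)·ln[ε/(3.7D) + √(3.17ν²L/(gD³h_f))]
√(gD⁵h_f/L) = √(9.81·0.0490⁵·397/2020) = 7.380×10^-4
ε/(3.7D) = 8.83×10^-6; √(3.17ν²L/(gD³h_f)) = 2.72×10^-4
Q = -0.965·7.380×10^-4·ln(2.807×10^-4) = 0.005824 m³/s
Check: V = 3.09 m/s, Re = 6.58×10^4, f = 0.01969, h_f = 395 m ≈ 397 m ✓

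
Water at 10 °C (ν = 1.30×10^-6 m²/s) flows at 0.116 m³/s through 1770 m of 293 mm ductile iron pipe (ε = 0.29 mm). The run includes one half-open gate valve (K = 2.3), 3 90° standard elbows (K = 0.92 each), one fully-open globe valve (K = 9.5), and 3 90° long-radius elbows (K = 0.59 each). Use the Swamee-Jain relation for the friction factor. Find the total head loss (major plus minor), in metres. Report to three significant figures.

V = 4Q/(πD²) = 1.720 m/s; V²/2g = 0.1509 m
Re = 3.88×10^5, ε/D = 9.90×10^-4 → f = 0.02049 (Swamee-Jain)
Major: h_f = f(L/D)·V²/2g = 0.02049·6041·0.1509 = 18.67 m
Minor: ΣK = 16.3; h_m = ΣK·V²/2g = 2.464 m
Total H_L = 18.67 + 2.464 = 21.13 m

H_L ≈ 21.1 m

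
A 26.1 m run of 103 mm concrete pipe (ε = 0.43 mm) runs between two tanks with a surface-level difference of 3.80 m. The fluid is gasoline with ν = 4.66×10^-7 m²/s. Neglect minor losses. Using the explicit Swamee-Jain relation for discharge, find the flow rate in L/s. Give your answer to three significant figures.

Q ≈ 26.6 L/s

Swamee-Jain (Type II): Q = -0.965·√(gD⁵h_f/L)·ln[ε/(3.7D) + √(3.17ν²L/(gD³h_f))]
√(gD⁵h_f/L) = √(9.81·0.103⁵·3.80/26.1) = 0.004069
ε/(3.7D) = 0.00113; √(3.17ν²L/(gD³h_f)) = 2.10×10^-5
Q = -0.965·0.004069·ln(0.001149) = 0.02658 m³/s
Check: V = 3.19 m/s, Re = 7.05×10^5, f = 0.02901, h_f = 3.81 m ≈ 3.80 m ✓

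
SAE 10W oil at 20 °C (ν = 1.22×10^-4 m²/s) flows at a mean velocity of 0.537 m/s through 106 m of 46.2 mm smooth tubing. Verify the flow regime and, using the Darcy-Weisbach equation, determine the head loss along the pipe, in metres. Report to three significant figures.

Re = VD/ν = 0.537·0.04620/1.22×10^-4 = 203 → laminar (Re < 2300)
f = 64/Re = 0.3147
h_f = f(L/D)V²/(2g) = 0.3147·(106/0.04620)·0.537²/(2·9.81) = 10.61 m

h_f ≈ 10.6 m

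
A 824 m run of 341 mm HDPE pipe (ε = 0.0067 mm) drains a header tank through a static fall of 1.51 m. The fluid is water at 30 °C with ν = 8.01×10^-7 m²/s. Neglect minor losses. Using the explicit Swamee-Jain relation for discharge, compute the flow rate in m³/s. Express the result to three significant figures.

Swamee-Jain (Type II): Q = -0.965·√(gD⁵h_f/L)·ln[ε/(3.7D) + √(3.17ν²L/(gD³h_f))]
√(gD⁵h_f/L) = √(9.81·0.341⁵·1.51/824) = 0.009104
ε/(3.7D) = 5.31×10^-6; √(3.17ν²L/(gD³h_f)) = 5.34×10^-5
Q = -0.965·0.009104·ln(5.873×10^-5) = 0.08560 m³/s
Check: V = 0.937 m/s, Re = 3.99×10^5, f = 0.01391, h_f = 1.50 m ≈ 1.51 m ✓

Q ≈ 0.0856 m³/s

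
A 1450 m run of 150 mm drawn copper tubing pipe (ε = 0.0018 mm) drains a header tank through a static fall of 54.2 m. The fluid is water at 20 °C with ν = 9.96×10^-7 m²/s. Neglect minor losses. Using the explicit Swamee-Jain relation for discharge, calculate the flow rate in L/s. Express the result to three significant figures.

Swamee-Jain (Type II): Q = -0.965·√(gD⁵h_f/L)·ln[ε/(3.7D) + √(3.17ν²L/(gD³h_f))]
√(gD⁵h_f/L) = √(9.81·0.150⁵·54.2/1450) = 0.005277
ε/(3.7D) = 3.24×10^-6; √(3.17ν²L/(gD³h_f)) = 5.04×10^-5
Q = -0.965·0.005277·ln(5.365×10^-5) = 0.05007 m³/s
Check: V = 2.83 m/s, Re = 4.27×10^5, f = 0.01364, h_f = 54.0 m ≈ 54.2 m ✓

Q ≈ 50.1 L/s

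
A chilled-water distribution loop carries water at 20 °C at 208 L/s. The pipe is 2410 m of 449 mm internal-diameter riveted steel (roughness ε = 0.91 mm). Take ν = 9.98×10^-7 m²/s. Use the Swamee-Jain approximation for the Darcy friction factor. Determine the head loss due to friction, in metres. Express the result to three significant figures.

V = 4Q/(πD²) = 4·0.208/(π·0.449²) = 1.314 m/s
Re = VD/ν = 1.314·0.449/9.98×10^-7 = 5.91×10^5 → turbulent
ε/D = 0.91/449 = 0.00203
Swamee-Jain: f = 0.02391
h_f = f(L/D)V²/(2g) = 0.02391·(2410/0.449)·1.314²/(2·9.81) = 11.29 m

h_f ≈ 11.3 m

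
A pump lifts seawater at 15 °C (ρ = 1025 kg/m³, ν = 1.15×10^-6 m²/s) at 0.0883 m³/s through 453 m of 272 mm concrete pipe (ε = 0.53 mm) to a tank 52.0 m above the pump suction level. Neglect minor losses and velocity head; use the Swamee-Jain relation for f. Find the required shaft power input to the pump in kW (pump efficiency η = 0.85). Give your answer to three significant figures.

V = 4Q/(πD²) = 1.520 m/s; Re = 3.59×10^5; ε/D = 0.00195; f = 0.02391
h_f = f(L/D)V²/2g = 4.687 m
Total head H = z + h_f = 52.0 + 4.687 = 56.69 m
P_hyd = ρgQH = 1025·9.81·0.0883·56.69 = 50.33 kW
P_shaft = P_hyd/η = 50.33/0.85 = 59.21 kW

P_shaft ≈ 59.2 kW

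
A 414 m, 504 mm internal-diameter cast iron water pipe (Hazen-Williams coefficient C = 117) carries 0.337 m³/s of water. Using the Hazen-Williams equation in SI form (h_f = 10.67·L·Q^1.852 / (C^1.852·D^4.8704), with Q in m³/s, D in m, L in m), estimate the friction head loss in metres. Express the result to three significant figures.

h_f = 10.67·414·0.337^1.852 / (117^1.852·0.504^4.8704) = 2.451 m

h_f ≈ 2.45 m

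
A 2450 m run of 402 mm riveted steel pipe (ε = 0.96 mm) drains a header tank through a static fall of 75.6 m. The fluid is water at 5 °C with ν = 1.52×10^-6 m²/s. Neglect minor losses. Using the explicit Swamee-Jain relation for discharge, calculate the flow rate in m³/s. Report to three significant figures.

Q ≈ 0.398 m³/s

Swamee-Jain (Type II): Q = -0.965·√(gD⁵h_f/L)·ln[ε/(3.7D) + √(3.17ν²L/(gD³h_f))]
√(gD⁵h_f/L) = √(9.81·0.402⁵·75.6/2450) = 0.05637
ε/(3.7D) = 6.45×10^-4; √(3.17ν²L/(gD³h_f)) = 1.93×10^-5
Q = -0.965·0.05637·ln(6.647×10^-4) = 0.3980 m³/s
Check: V = 3.14 m/s, Re = 8.29×10^5, f = 0.02484, h_f = 75.9 m ≈ 75.6 m ✓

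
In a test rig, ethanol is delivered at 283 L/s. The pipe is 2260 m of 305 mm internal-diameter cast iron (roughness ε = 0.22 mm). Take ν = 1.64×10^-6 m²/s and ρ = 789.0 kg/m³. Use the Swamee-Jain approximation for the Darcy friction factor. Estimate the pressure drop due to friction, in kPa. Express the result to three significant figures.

Δp ≈ 825 kPa

V = 4Q/(πD²) = 4·0.283/(π·0.305²) = 3.873 m/s
Re = VD/ν = 3.873·0.305/1.64×10^-6 = 7.20×10^5 → turbulent
ε/D = 0.22/305 = 7.21×10^-4
Swamee-Jain: f = 0.01880
h_f = f(L/D)V²/(2g) = 0.01880·(2260/0.305)·3.873²/(2·9.81) = 106.5 m
Δp = ρg·h_f = 789.0·9.81·106.5 = 824.6 kPa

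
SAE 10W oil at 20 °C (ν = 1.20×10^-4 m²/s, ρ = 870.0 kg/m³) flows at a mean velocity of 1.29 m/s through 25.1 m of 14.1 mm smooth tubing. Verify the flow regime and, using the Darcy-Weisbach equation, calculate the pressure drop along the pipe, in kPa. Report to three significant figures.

Δp ≈ 544 kPa

Re = VD/ν = 1.29·0.01410/1.20×10^-4 = 152 → laminar (Re < 2300)
f = 64/Re = 0.4222
h_f = f(L/D)V²/(2g) = 0.4222·(25.1/0.01410)·1.29²/(2·9.81) = 63.75 m
Δp = ρg·h_f = 870.0·9.81·63.75 = 544.1 kPa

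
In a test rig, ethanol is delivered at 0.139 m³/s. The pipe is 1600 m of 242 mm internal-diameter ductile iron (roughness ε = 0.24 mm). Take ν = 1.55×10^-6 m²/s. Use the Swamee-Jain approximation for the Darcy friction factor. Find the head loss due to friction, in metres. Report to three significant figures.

V = 4Q/(πD²) = 4·0.139/(π·0.242²) = 3.022 m/s
Re = VD/ν = 3.022·0.242/1.55×10^-6 = 4.72×10^5 → turbulent
ε/D = 0.24/242 = 9.92×10^-4
Swamee-Jain: f = 0.02036
h_f = f(L/D)V²/(2g) = 0.02036·(1600/0.242)·3.022²/(2·9.81) = 62.64 m

h_f ≈ 62.6 m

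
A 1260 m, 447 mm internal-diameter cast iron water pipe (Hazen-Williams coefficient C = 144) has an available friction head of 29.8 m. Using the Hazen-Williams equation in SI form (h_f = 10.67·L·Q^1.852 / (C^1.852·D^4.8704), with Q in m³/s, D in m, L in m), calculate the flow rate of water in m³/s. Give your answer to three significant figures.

Rearranging: Q = [h_f·C^1.852·D^4.8704 / (10.67·L)]^(1/1.852)
Q = [29.8·144^1.852·0.447^4.8704 / (10.67·1260)]^0.540 = 0.6390 m³/s

Q ≈ 0.639 m³/s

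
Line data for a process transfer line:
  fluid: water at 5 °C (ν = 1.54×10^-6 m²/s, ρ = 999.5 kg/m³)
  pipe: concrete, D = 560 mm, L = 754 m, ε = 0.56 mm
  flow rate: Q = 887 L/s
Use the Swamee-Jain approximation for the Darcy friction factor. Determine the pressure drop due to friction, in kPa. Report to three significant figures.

Δp ≈ 174 kPa

V = 4Q/(πD²) = 4·0.887/(π·0.560²) = 3.601 m/s
Re = VD/ν = 3.601·0.560/1.54×10^-6 = 1.31×10^6 → turbulent
ε/D = 0.56/560 = 0.00100
Swamee-Jain: f = 0.01995
h_f = f(L/D)V²/(2g) = 0.01995·(754/0.560)·3.601²/(2·9.81) = 17.75 m
Δp = ρg·h_f = 999.5·9.81·17.75 = 174.1 kPa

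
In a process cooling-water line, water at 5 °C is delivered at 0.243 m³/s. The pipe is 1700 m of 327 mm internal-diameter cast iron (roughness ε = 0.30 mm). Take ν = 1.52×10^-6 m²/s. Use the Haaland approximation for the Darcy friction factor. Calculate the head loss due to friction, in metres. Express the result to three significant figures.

V = 4Q/(πD²) = 4·0.243/(π·0.327²) = 2.893 m/s
Re = VD/ν = 2.893·0.327/1.52×10^-6 = 6.22×10^5 → turbulent
ε/D = 0.30/327 = 9.17×10^-4
Haaland: f = 0.01972
h_f = f(L/D)V²/(2g) = 0.01972·(1700/0.327)·2.893²/(2·9.81) = 43.74 m

h_f ≈ 43.7 m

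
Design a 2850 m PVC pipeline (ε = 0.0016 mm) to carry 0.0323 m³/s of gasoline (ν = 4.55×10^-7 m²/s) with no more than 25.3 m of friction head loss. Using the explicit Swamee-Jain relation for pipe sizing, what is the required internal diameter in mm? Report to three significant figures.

Swamee-Jain (Type III): D = 0.66·[ε^1.25·(LQ²/(gh_f))^4.75 + ν·Q^9.4·(L/(gh_f))^5.2]^0.04
LQ²/(gh_f) = 0.01198; L/(gh_f) = 11.48
Term 1 = ε^1.25·(…)^4.75 = 4.24×10^-17; Term 2 = ν·Q^9.4·(…)^5.2 = 1.43×10^-15
D = 0.66·(4.24×10^-17 + 1.43×10^-15)^0.04 = 0.1684 m = 168 mm
Check: V = 1.45 m/s, Re = 5.37×10^5, f = 0.01309, h_f = 23.7 m ≈ 25.3 m ✓

D ≈ 168 mm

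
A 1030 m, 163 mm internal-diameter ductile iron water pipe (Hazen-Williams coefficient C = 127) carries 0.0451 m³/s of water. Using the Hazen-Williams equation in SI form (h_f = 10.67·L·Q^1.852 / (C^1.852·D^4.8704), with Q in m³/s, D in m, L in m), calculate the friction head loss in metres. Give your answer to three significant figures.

h_f ≈ 30.8 m

h_f = 10.67·1030·0.0451^1.852 / (127^1.852·0.163^4.8704) = 30.85 m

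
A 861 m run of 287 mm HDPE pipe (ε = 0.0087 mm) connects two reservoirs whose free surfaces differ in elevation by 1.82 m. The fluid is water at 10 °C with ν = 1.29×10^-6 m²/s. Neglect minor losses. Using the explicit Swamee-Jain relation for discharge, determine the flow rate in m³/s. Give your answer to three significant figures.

Q ≈ 0.0558 m³/s

Swamee-Jain (Type II): Q = -0.965·√(gD⁵h_f/L)·ln[ε/(3.7D) + √(3.17ν²L/(gD³h_f))]
√(gD⁵h_f/L) = √(9.81·0.287⁵·1.82/861) = 0.006354
ε/(3.7D) = 8.19×10^-6; √(3.17ν²L/(gD³h_f)) = 1.04×10^-4
Q = -0.965·0.006354·ln(1.119×10^-4) = 0.05579 m³/s
Check: V = 0.862 m/s, Re = 1.92×10^5, f = 0.01593, h_f = 1.81 m ≈ 1.82 m ✓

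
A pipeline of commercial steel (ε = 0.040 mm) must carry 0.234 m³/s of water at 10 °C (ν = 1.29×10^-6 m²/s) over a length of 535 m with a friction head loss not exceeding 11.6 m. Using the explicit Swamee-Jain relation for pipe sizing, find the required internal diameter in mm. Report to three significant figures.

D ≈ 316 mm

Swamee-Jain (Type III): D = 0.66·[ε^1.25·(LQ²/(gh_f))^4.75 + ν·Q^9.4·(L/(gh_f))^5.2]^0.04
LQ²/(gh_f) = 0.2574; L/(gh_f) = 4.701
Term 1 = ε^1.25·(…)^4.75 = 5.05×10^-9; Term 2 = ν·Q^9.4·(…)^5.2 = 4.75×10^-9
D = 0.66·(5.05×10^-9 + 4.75×10^-9)^0.04 = 0.3156 m = 316 mm
Check: V = 2.99 m/s, Re = 7.32×10^5, f = 0.01424, h_f = 11.0 m ≈ 11.6 m ✓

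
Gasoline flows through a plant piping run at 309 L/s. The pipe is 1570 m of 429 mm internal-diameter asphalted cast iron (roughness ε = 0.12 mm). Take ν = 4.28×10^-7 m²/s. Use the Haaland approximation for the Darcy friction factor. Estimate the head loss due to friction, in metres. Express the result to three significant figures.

h_f ≈ 12.8 m

V = 4Q/(πD²) = 4·0.309/(π·0.429²) = 2.138 m/s
Re = VD/ν = 2.138·0.429/4.28×10^-7 = 2.14×10^6 → turbulent
ε/D = 0.12/429 = 2.80×10^-4
Haaland: f = 0.01507
h_f = f(L/D)V²/(2g) = 0.01507·(1570/0.429)·2.138²/(2·9.81) = 12.85 m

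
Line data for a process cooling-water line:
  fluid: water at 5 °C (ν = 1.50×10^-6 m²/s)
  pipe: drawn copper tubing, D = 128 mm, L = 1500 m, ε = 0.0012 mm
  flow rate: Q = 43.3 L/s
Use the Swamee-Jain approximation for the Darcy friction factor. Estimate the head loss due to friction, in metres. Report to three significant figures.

V = 4Q/(πD²) = 4·0.0433/(π·0.128²) = 3.365 m/s
Re = VD/ν = 3.365·0.128/1.50×10^-6 = 2.87×10^5 → turbulent
ε/D = 0.0012/128 = 9.37×10^-6
Swamee-Jain: f = 0.01460
h_f = f(L/D)V²/(2g) = 0.01460·(1500/0.128)·3.365²/(2·9.81) = 98.74 m

h_f ≈ 98.7 m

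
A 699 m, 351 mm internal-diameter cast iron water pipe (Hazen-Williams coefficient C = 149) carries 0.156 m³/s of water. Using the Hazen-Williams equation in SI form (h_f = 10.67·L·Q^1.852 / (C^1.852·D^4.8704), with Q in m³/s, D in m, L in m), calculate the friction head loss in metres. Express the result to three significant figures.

h_f = 10.67·699·0.156^1.852 / (149^1.852·0.351^4.8704) = 3.699 m

h_f ≈ 3.70 m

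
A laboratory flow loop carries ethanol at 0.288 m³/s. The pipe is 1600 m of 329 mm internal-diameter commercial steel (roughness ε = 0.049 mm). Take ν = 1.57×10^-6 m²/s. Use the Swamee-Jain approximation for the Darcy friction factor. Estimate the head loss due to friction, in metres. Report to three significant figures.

V = 4Q/(πD²) = 4·0.288/(π·0.329²) = 3.388 m/s
Re = VD/ν = 3.388·0.329/1.57×10^-6 = 7.10×10^5 → turbulent
ε/D = 0.049/329 = 1.49×10^-4
Swamee-Jain: f = 0.01454
h_f = f(L/D)V²/(2g) = 0.01454·(1600/0.329)·3.388²/(2·9.81) = 41.36 m

h_f ≈ 41.4 m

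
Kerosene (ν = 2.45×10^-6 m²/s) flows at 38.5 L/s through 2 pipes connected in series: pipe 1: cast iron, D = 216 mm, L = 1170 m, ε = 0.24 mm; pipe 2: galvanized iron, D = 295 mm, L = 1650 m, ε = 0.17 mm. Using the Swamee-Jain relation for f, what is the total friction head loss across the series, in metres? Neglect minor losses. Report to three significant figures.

Pipe 1: V = 1.051 m/s, Re = 9.26×10^4, ε/D = 0.00111, f = 0.02288, h_1 = f(L/D)V²/2g = 6.973 m
Pipe 2: V = 0.5633 m/s, Re = 6.78×10^4, ε/D = 5.76×10^-4, f = 0.02183, h_2 = f(L/D)V²/2g = 1.975 m
Series → Q common, losses add: H = Σh = 8.948 m

H ≈ 8.95 m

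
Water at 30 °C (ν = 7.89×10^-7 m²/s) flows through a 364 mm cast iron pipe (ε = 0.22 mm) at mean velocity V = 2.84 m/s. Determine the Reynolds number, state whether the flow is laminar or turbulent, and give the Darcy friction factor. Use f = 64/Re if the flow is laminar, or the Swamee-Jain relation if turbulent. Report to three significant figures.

Re = VD/ν = 2.840·0.364/7.89×10^-7 = 1.31×10^6
Re > 4000 → turbulent; ε/D = 6.04×10^-4
Swamee-Jain: f = 0.01786

Re ≈ 1.31×10^6; turbulent; f ≈ 0.0179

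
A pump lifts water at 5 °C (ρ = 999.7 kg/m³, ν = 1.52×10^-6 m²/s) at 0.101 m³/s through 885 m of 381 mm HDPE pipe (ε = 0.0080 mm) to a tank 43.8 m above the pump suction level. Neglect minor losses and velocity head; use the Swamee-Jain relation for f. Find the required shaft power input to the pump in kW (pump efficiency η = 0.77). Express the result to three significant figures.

V = 4Q/(πD²) = 0.8859 m/s; Re = 2.22×10^5; ε/D = 2.10×10^-5; f = 0.01542
h_f = f(L/D)V²/2g = 1.433 m
Total head H = z + h_f = 43.8 + 1.433 = 45.23 m
P_hyd = ρgQH = 999.7·9.81·0.101·45.23 = 44.80 kW
P_shaft = P_hyd/η = 44.80/0.77 = 58.19 kW

P_shaft ≈ 58.2 kW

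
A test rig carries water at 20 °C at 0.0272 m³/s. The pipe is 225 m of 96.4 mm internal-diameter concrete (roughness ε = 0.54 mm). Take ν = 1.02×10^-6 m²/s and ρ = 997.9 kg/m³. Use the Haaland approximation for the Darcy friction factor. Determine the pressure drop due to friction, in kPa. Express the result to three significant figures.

Δp ≈ 513 kPa

V = 4Q/(πD²) = 4·0.0272/(π·0.0964²) = 3.727 m/s
Re = VD/ν = 3.727·0.0964/1.02×10^-6 = 3.52×10^5 → turbulent
ε/D = 0.54/96.4 = 0.00560
Haaland: f = 0.03173
h_f = f(L/D)V²/(2g) = 0.03173·(225/0.0964)·3.727²/(2·9.81) = 52.43 m
Δp = ρg·h_f = 997.9·9.81·52.43 = 513.2 kPa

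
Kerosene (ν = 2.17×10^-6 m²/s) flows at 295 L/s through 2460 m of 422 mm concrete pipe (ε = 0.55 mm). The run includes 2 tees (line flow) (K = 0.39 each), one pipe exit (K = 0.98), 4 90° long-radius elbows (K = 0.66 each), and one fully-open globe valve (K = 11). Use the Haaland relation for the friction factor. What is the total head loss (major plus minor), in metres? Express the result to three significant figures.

H_L ≈ 32.0 m

V = 4Q/(πD²) = 2.109 m/s; V²/2g = 0.2267 m
Re = 4.10×10^5, ε/D = 0.00130 → f = 0.02153 (Haaland)
Major: h_f = f(L/D)·V²/2g = 0.02153·5829·0.2267 = 28.46 m
Minor: ΣK = 15.4; h_m = ΣK·V²/2g = 3.492 m
Total H_L = 28.46 + 3.492 = 31.95 m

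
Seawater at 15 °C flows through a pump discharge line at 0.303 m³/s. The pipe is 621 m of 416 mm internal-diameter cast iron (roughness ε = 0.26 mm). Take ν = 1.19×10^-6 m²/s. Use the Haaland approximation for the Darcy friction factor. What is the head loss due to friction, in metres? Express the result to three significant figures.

V = 4Q/(πD²) = 4·0.303/(π·0.416²) = 2.229 m/s
Re = VD/ν = 2.229·0.416/1.19×10^-6 = 7.79×10^5 → turbulent
ε/D = 0.26/416 = 6.25×10^-4
Haaland: f = 0.01808
h_f = f(L/D)V²/(2g) = 0.01808·(621/0.416)·2.229²/(2·9.81) = 6.836 m

h_f ≈ 6.84 m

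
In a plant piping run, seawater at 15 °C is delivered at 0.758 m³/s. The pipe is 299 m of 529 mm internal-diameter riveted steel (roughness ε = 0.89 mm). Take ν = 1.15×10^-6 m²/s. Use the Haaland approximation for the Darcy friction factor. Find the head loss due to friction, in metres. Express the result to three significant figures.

V = 4Q/(πD²) = 4·0.758/(π·0.529²) = 3.449 m/s
Re = VD/ν = 3.449·0.529/1.15×10^-6 = 1.59×10^6 → turbulent
ε/D = 0.89/529 = 0.00168
Haaland: f = 0.02254
h_f = f(L/D)V²/(2g) = 0.02254·(299/0.529)·3.449²/(2·9.81) = 7.724 m

h_f ≈ 7.72 m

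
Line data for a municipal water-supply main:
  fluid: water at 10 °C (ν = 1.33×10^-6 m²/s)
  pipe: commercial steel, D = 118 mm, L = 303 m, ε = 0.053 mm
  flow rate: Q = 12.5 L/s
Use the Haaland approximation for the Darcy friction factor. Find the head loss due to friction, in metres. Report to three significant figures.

h_f ≈ 3.39 m

V = 4Q/(πD²) = 4·0.0125/(π·0.118²) = 1.143 m/s
Re = VD/ν = 1.143·0.118/1.33×10^-6 = 1.01×10^5 → turbulent
ε/D = 0.053/118 = 4.49×10^-4
Haaland: f = 0.01981
h_f = f(L/D)V²/(2g) = 0.01981·(303/0.118)·1.143²/(2·9.81) = 3.388 m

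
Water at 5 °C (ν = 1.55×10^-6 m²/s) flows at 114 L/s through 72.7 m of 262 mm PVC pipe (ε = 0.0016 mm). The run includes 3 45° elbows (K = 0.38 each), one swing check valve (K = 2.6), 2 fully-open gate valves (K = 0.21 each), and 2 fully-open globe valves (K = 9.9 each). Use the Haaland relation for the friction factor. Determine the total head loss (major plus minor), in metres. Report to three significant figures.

V = 4Q/(πD²) = 2.115 m/s; V²/2g = 0.2279 m
Re = 3.57×10^5, ε/D = 6.11×10^-6 → f = 0.01394 (Haaland)
Major: h_f = f(L/D)·V²/2g = 0.01394·277.5·0.2279 = 0.8813 m
Minor: ΣK = 24.0; h_m = ΣK·V²/2g = 5.460 m
Total H_L = 0.8813 + 5.460 = 6.342 m

H_L ≈ 6.34 m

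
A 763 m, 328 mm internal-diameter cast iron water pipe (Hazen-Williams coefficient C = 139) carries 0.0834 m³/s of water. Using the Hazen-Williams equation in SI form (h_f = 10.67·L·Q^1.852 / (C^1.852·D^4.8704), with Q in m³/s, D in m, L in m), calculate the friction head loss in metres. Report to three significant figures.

h_f = 10.67·763·0.0834^1.852 / (139^1.852·0.328^4.8704) = 2.003 m

h_f ≈ 2.00 m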